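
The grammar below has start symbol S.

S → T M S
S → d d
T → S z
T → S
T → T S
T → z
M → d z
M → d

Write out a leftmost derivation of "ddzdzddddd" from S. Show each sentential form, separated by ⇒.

S ⇒ TMS ⇒ SMS ⇒ TMSMS ⇒ SzMSMS ⇒ ddzMSMS ⇒ ddzdzSMS ⇒ ddzdzddMS ⇒ ddzdzdddS ⇒ ddzdzddddd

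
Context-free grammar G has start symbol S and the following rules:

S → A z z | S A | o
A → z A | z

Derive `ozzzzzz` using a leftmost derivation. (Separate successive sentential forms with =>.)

S => SA => SAA => SAAA => SAAAA => oAAAA => ozAAA => ozzAAA => ozzzAAA => ozzzzAA => ozzzzzA => ozzzzzz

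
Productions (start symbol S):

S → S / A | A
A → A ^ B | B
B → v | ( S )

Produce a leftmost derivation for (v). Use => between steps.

S => A => B => (S) => (A) => (B) => (v)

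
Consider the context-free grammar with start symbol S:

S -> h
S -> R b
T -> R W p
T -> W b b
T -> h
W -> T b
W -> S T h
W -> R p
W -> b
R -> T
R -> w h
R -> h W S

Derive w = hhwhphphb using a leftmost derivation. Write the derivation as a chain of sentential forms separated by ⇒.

S⇒Rb⇒hWSb⇒hRpSb⇒hhWSpSb⇒hhRpSpSb⇒hhwhpSpSb⇒hhwhphpSb⇒hhwhphphb

S ⇒ Rb   [S -> R b]
Rb ⇒ hWSb   [R -> h W S]
hWSb ⇒ hRpSb   [W -> R p]
hRpSb ⇒ hhWSpSb   [R -> h W S]
hhWSpSb ⇒ hhRpSpSb   [W -> R p]
hhRpSpSb ⇒ hhwhpSpSb   [R -> w h]
hhwhpSpSb ⇒ hhwhphpSb   [S -> h]
hhwhphpSb ⇒ hhwhphphb   [S -> h]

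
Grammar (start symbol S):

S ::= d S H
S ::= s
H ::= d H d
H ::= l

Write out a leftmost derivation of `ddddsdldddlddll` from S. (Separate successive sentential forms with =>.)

S => dSH => ddSHH => dddSHHH => ddddSHHHH => ddddsHHHH => ddddsdHdHHH => ddddsdldHHH => ddddsdlddHdHH => ddddsdldddHddHH => ddddsdldddlddHH => ddddsdldddlddlH => ddddsdldddlddll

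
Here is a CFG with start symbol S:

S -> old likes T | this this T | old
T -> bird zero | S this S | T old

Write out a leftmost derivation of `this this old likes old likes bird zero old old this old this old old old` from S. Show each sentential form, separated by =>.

S => this this T => this this T old => this this T old old => this this S this S old old => this this old likes T this S old old => this this old likes S this S this S old old => this this old likes old likes T this S this S old old => this this old likes old likes T old this S this S old old => this this old likes old likes T old old this S this S old old => this this old likes old likes bird zero old old this S this S old old => this this old likes old likes bird zero old old this old this S old old => this this old likes old likes bird zero old old this old this old old old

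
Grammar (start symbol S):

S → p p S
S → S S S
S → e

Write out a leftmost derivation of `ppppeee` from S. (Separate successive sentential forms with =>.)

S=>SSS=>ppSSS=>ppppSSS=>ppppeSS=>ppppeeS=>ppppeee

S => SSS   [S → S S S]
SSS => ppSSS   [S → p p S]
ppSSS => ppppSSS   [S → p p S]
ppppSSS => ppppeSS   [S → e]
ppppeSS => ppppeeS   [S → e]
ppppeeS => ppppeee   [S → e]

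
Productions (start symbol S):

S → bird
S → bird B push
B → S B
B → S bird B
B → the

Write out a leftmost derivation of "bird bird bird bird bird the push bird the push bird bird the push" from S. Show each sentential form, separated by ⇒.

S ⇒ bird B push   [S → bird B push]
bird B push ⇒ bird S B push   [B → S B]
bird S B push ⇒ bird bird B push   [S → bird]
bird bird B push ⇒ bird bird S B push   [B → S B]
bird bird S B push ⇒ bird bird bird B push   [S → bird]
bird bird bird B push ⇒ bird bird bird S B push   [B → S B]
bird bird bird S B push ⇒ bird bird bird bird B push B push   [S → bird B push]
bird bird bird bird B push B push ⇒ bird bird bird bird S bird B push B push   [B → S bird B]
bird bird bird bird S bird B push B push ⇒ bird bird bird bird bird B push bird B push B push   [S → bird B push]
bird bird bird bird bird B push bird B push B push ⇒ bird bird bird bird bird the push bird B push B push   [B → the]
bird bird bird bird bird the push bird B push B push ⇒ bird bird bird bird bird the push bird the push B push   [B → the]
bird bird bird bird bird the push bird the push B push ⇒ bird bird bird bird bird the push bird the push S bird B push   [B → S bird B]
bird bird bird bird bird the push bird the push S bird B push ⇒ bird bird bird bird bird the push bird the push bird bird B push   [S → bird]
bird bird bird bird bird the push bird the push bird bird B push ⇒ bird bird bird bird bird the push bird the push bird bird the push   [B → the]

S ⇒ bird B push ⇒ bird S B push ⇒ bird bird B push ⇒ bird bird S B push ⇒ bird bird bird B push ⇒ bird bird bird S B push ⇒ bird bird bird bird B push B push ⇒ bird bird bird bird S bird B push B push ⇒ bird bird bird bird bird B push bird B push B push ⇒ bird bird bird bird bird the push bird B push B push ⇒ bird bird bird bird bird the push bird the push B push ⇒ bird bird bird bird bird the push bird the push S bird B push ⇒ bird bird bird bird bird the push bird the push bird bird B push ⇒ bird bird bird bird bird the push bird the push bird bird the push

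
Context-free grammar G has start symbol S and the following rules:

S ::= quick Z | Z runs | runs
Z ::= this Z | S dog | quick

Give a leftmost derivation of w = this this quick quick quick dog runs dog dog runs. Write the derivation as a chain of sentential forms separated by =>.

S => Z runs => this Z runs => this this Z runs => this this S dog runs => this this quick Z dog runs => this this quick S dog dog runs => this this quick Z runs dog dog runs => this this quick S dog runs dog dog runs => this this quick quick Z dog runs dog dog runs => this this quick quick quick dog runs dog dog runs

S => Z runs   [S ::= Z runs]
Z runs => this Z runs   [Z ::= this Z]
this Z runs => this this Z runs   [Z ::= this Z]
this this Z runs => this this S dog runs   [Z ::= S dog]
this this S dog runs => this this quick Z dog runs   [S ::= quick Z]
this this quick Z dog runs => this this quick S dog dog runs   [Z ::= S dog]
this this quick S dog dog runs => this this quick Z runs dog dog runs   [S ::= Z runs]
this this quick Z runs dog dog runs => this this quick S dog runs dog dog runs   [Z ::= S dog]
this this quick S dog runs dog dog runs => this this quick quick Z dog runs dog dog runs   [S ::= quick Z]
this this quick quick Z dog runs dog dog runs => this this quick quick quick dog runs dog dog runs   [Z ::= quick]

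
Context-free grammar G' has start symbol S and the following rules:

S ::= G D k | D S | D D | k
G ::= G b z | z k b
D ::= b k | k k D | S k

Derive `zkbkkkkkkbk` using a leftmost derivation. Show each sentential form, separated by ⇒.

S ⇒ DD   [S ::= D D]
DD ⇒ SkD   [D ::= S k]
SkD ⇒ GDkkD   [S ::= G D k]
GDkkD ⇒ zkbDkkD   [G ::= z k b]
zkbDkkD ⇒ zkbSkkkD   [D ::= S k]
zkbSkkkD ⇒ zkbDSkkkD   [S ::= D S]
zkbDSkkkD ⇒ zkbSkSkkkD   [D ::= S k]
zkbSkSkkkD ⇒ zkbkkSkkkD   [S ::= k]
zkbkkSkkkD ⇒ zkbkkkkkkD   [S ::= k]
zkbkkkkkkD ⇒ zkbkkkkkkbk   [D ::= b k]

S ⇒ DD ⇒ SkD ⇒ GDkkD ⇒ zkbDkkD ⇒ zkbSkkkD ⇒ zkbDSkkkD ⇒ zkbSkSkkkD ⇒ zkbkkSkkkD ⇒ zkbkkkkkkD ⇒ zkbkkkkkkbk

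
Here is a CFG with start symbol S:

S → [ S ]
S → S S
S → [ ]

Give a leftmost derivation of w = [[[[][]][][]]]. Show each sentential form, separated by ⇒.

S⇒[S]⇒[[S]]⇒[[SS]]⇒[[SSS]]⇒[[[S]SS]]⇒[[[SS]SS]]⇒[[[[]S]SS]]⇒[[[[][]]SS]]⇒[[[[][]][]S]]⇒[[[[][]][][]]]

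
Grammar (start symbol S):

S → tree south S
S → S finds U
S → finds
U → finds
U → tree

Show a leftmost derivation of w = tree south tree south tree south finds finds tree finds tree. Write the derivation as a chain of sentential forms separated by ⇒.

S ⇒ S finds U ⇒ tree south S finds U ⇒ tree south tree south S finds U ⇒ tree south tree south tree south S finds U ⇒ tree south tree south tree south S finds U finds U ⇒ tree south tree south tree south finds finds U finds U ⇒ tree south tree south tree south finds finds tree finds U ⇒ tree south tree south tree south finds finds tree finds tree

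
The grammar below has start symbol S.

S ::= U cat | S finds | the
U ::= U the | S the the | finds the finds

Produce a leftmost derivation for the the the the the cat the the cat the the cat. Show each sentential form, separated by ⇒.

S ⇒ U cat ⇒ S the the cat ⇒ U cat the the cat ⇒ S the the cat the the cat ⇒ U cat the the cat the the cat ⇒ U the cat the the cat the the cat ⇒ U the the cat the the cat the the cat ⇒ S the the the the cat the the cat the the cat ⇒ the the the the the cat the the cat the the cat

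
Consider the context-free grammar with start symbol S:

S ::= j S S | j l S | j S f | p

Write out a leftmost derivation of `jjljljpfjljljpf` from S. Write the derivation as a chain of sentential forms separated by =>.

S => jSS => jjlSS => jjljlSS => jjljljSfS => jjljljpfS => jjljljpfjlS => jjljljpfjljlS => jjljljpfjljljSf => jjljljpfjljljpf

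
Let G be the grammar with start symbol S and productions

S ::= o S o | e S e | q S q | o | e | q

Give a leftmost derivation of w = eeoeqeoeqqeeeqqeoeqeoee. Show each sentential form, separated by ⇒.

S ⇒ eSe ⇒ eeSee ⇒ eeoSoee ⇒ eeoeSeoee ⇒ eeoeqSqeoee ⇒ eeoeqeSeqeoee ⇒ eeoeqeoSoeqeoee ⇒ eeoeqeoeSeoeqeoee ⇒ eeoeqeoeqSqeoeqeoee ⇒ eeoeqeoeqqSqqeoeqeoee ⇒ eeoeqeoeqqeSeqqeoeqeoee ⇒ eeoeqeoeqqeeeqqeoeqeoee

S ⇒ eSe   [S ::= e S e]
eSe ⇒ eeSee   [S ::= e S e]
eeSee ⇒ eeoSoee   [S ::= o S o]
eeoSoee ⇒ eeoeSeoee   [S ::= e S e]
eeoeSeoee ⇒ eeoeqSqeoee   [S ::= q S q]
eeoeqSqeoee ⇒ eeoeqeSeqeoee   [S ::= e S e]
eeoeqeSeqeoee ⇒ eeoeqeoSoeqeoee   [S ::= o S o]
eeoeqeoSoeqeoee ⇒ eeoeqeoeSeoeqeoee   [S ::= e S e]
eeoeqeoeSeoeqeoee ⇒ eeoeqeoeqSqeoeqeoee   [S ::= q S q]
eeoeqeoeqSqeoeqeoee ⇒ eeoeqeoeqqSqqeoeqeoee   [S ::= q S q]
eeoeqeoeqqSqqeoeqeoee ⇒ eeoeqeoeqqeSeqqeoeqeoee   [S ::= e S e]
eeoeqeoeqqeSeqqeoeqeoee ⇒ eeoeqeoeqqeeeqqeoeqeoee   [S ::= e]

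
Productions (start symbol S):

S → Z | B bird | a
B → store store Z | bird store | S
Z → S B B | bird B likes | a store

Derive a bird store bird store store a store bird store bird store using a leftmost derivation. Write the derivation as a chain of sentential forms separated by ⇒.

S ⇒ Z   [S → Z]
Z ⇒ S B B   [Z → S B B]
S B B ⇒ a B B   [S → a]
a B B ⇒ a S B   [B → S]
a S B ⇒ a B bird B   [S → B bird]
a B bird B ⇒ a bird store bird B   [B → bird store]
a bird store bird B ⇒ a bird store bird store store Z   [B → store store Z]
a bird store bird store store Z ⇒ a bird store bird store store S B B   [Z → S B B]
a bird store bird store store S B B ⇒ a bird store bird store store Z B B   [S → Z]
a bird store bird store store Z B B ⇒ a bird store bird store store a store B B   [Z → a store]
a bird store bird store store a store B B ⇒ a bird store bird store store a store bird store B   [B → bird store]
a bird store bird store store a store bird store B ⇒ a bird store bird store store a store bird store bird store   [B → bird store]

S ⇒ Z ⇒ S B B ⇒ a B B ⇒ a S B ⇒ a B bird B ⇒ a bird store bird B ⇒ a bird store bird store store Z ⇒ a bird store bird store store S B B ⇒ a bird store bird store store Z B B ⇒ a bird store bird store store a store B B ⇒ a bird store bird store store a store bird store B ⇒ a bird store bird store store a store bird store bird store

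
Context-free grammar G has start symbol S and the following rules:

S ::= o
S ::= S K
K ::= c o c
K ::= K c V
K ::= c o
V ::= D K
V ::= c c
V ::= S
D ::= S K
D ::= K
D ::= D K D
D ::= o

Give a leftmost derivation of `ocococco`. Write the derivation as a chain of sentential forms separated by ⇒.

S ⇒ SK   [S ::= S K]
SK ⇒ SKK   [S ::= S K]
SKK ⇒ SKKK   [S ::= S K]
SKKK ⇒ oKKK   [S ::= o]
oKKK ⇒ ocoKK   [K ::= c o]
ocoKK ⇒ ocococK   [K ::= c o c]
ocococK ⇒ ocococco   [K ::= c o]

S⇒SK⇒SKK⇒SKKK⇒oKKK⇒ocoKK⇒ocococK⇒ocococco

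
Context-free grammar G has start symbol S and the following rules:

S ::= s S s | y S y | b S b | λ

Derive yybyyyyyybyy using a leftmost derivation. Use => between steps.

S => ySy => yySyy => yybSbyy => yybySybyy => yybyySyybyy => yybyyySyyybyy => yybyyyyyybyy

S => ySy   [S ::= y S y]
ySy => yySyy   [S ::= y S y]
yySyy => yybSbyy   [S ::= b S b]
yybSbyy => yybySybyy   [S ::= y S y]
yybySybyy => yybyySyybyy   [S ::= y S y]
yybyySyybyy => yybyyySyyybyy   [S ::= y S y]
yybyyySyyybyy => yybyyyyyybyy   [S ::= λ]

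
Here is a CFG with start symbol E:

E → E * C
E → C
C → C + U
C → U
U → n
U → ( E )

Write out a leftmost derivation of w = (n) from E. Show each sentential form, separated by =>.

E => C => U => (E) => (C) => (U) => (n)

E => C   [E → C]
C => U   [C → U]
U => (E)   [U → ( E )]
(E) => (C)   [E → C]
(C) => (U)   [C → U]
(U) => (n)   [U → n]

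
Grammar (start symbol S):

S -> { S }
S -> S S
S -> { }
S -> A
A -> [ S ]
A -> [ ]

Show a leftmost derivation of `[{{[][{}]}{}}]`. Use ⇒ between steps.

S ⇒ A ⇒ [S] ⇒ [{S}] ⇒ [{SS}] ⇒ [{{S}S}] ⇒ [{{SS}S}] ⇒ [{{AS}S}] ⇒ [{{[]S}S}] ⇒ [{{[]A}S}] ⇒ [{{[][S]}S}] ⇒ [{{[][{}]}S}] ⇒ [{{[][{}]}{}}]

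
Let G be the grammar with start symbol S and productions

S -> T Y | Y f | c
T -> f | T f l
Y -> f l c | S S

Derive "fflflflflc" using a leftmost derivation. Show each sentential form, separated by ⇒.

S ⇒ TY ⇒ TflY ⇒ TflflY ⇒ TflflflY ⇒ fflflflY ⇒ fflflflflc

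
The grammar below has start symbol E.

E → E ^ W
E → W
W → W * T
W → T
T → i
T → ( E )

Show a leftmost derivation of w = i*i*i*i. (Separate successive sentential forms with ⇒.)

E ⇒ W ⇒ W*T ⇒ W*T*T ⇒ W*T*T*T ⇒ T*T*T*T ⇒ i*T*T*T ⇒ i*i*T*T ⇒ i*i*i*T ⇒ i*i*i*i

E ⇒ W   [E → W]
W ⇒ W*T   [W → W * T]
W*T ⇒ W*T*T   [W → W * T]
W*T*T ⇒ W*T*T*T   [W → W * T]
W*T*T*T ⇒ T*T*T*T   [W → T]
T*T*T*T ⇒ i*T*T*T   [T → i]
i*T*T*T ⇒ i*i*T*T   [T → i]
i*i*T*T ⇒ i*i*i*T   [T → i]
i*i*i*T ⇒ i*i*i*i   [T → i]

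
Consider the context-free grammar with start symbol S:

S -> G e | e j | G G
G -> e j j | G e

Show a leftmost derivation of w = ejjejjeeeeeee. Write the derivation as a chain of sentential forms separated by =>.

S=>GG=>ejjG=>ejjGe=>ejjGee=>ejjGeee=>ejjGeeee=>ejjGeeeee=>ejjGeeeeee=>ejjGeeeeeee=>ejjejjeeeeeee

S => GG   [S -> G G]
GG => ejjG   [G -> e j j]
ejjG => ejjGe   [G -> G e]
ejjGe => ejjGee   [G -> G e]
ejjGee => ejjGeee   [G -> G e]
ejjGeee => ejjGeeee   [G -> G e]
ejjGeeee => ejjGeeeee   [G -> G e]
ejjGeeeee => ejjGeeeeee   [G -> G e]
ejjGeeeeee => ejjGeeeeeee   [G -> G e]
ejjGeeeeeee => ejjejjeeeeeee   [G -> e j j]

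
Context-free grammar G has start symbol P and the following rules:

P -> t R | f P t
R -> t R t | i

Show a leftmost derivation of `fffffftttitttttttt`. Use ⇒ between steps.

P ⇒ fPt ⇒ ffPtt ⇒ fffPttt ⇒ ffffPtttt ⇒ fffffPttttt ⇒ ffffffPtttttt ⇒ fffffftRtttttt ⇒ ffffffttRttttttt ⇒ fffffftttRtttttttt ⇒ fffffftttitttttttt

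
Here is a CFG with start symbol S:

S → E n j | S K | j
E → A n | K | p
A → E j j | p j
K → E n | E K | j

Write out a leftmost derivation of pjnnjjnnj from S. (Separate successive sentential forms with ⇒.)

S ⇒ Enj   [S → E n j]
Enj ⇒ Annj   [E → A n]
Annj ⇒ Ejjnnj   [A → E j j]
Ejjnnj ⇒ Kjjnnj   [E → K]
Kjjnnj ⇒ Enjjnnj   [K → E n]
Enjjnnj ⇒ Annjjnnj   [E → A n]
Annjjnnj ⇒ pjnnjjnnj   [A → p j]

S ⇒ Enj ⇒ Annj ⇒ Ejjnnj ⇒ Kjjnnj ⇒ Enjjnnj ⇒ Annjjnnj ⇒ pjnnjjnnj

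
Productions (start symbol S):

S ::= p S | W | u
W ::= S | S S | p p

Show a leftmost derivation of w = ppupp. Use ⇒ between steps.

S ⇒ pS   [S ::= p S]
pS ⇒ pW   [S ::= W]
pW ⇒ pSS   [W ::= S S]
pSS ⇒ ppSS   [S ::= p S]
ppSS ⇒ ppuS   [S ::= u]
ppuS ⇒ ppuW   [S ::= W]
ppuW ⇒ ppupp   [W ::= p p]

S⇒pS⇒pW⇒pSS⇒ppSS⇒ppuS⇒ppuW⇒ppupp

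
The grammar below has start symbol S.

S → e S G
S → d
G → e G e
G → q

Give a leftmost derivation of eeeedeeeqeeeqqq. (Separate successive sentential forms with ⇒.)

S ⇒ eSG ⇒ eeSGG ⇒ eeeSGGG ⇒ eeeeSGGGG ⇒ eeeedGGGG ⇒ eeeedeGeGGG ⇒ eeeedeeGeeGGG ⇒ eeeedeeeGeeeGGG ⇒ eeeedeeeqeeeGGG ⇒ eeeedeeeqeeeqGG ⇒ eeeedeeeqeeeqqG ⇒ eeeedeeeqeeeqqq

S ⇒ eSG   [S → e S G]
eSG ⇒ eeSGG   [S → e S G]
eeSGG ⇒ eeeSGGG   [S → e S G]
eeeSGGG ⇒ eeeeSGGGG   [S → e S G]
eeeeSGGGG ⇒ eeeedGGGG   [S → d]
eeeedGGGG ⇒ eeeedeGeGGG   [G → e G e]
eeeedeGeGGG ⇒ eeeedeeGeeGGG   [G → e G e]
eeeedeeGeeGGG ⇒ eeeedeeeGeeeGGG   [G → e G e]
eeeedeeeGeeeGGG ⇒ eeeedeeeqeeeGGG   [G → q]
eeeedeeeqeeeGGG ⇒ eeeedeeeqeeeqGG   [G → q]
eeeedeeeqeeeqGG ⇒ eeeedeeeqeeeqqG   [G → q]
eeeedeeeqeeeqqG ⇒ eeeedeeeqeeeqqq   [G → q]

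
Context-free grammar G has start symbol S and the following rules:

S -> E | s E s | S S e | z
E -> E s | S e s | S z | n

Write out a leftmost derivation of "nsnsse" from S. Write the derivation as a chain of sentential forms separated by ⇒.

S ⇒ SSe   [S -> S S e]
SSe ⇒ ESe   [S -> E]
ESe ⇒ nSe   [E -> n]
nSe ⇒ nsEse   [S -> s E s]
nsEse ⇒ nsEsse   [E -> E s]
nsEsse ⇒ nsnsse   [E -> n]

S ⇒ SSe ⇒ ESe ⇒ nSe ⇒ nsEse ⇒ nsEsse ⇒ nsnsse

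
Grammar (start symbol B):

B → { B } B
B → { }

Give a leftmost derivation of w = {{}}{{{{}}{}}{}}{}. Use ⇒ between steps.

B ⇒ {B}B ⇒ {{}}B ⇒ {{}}{B}B ⇒ {{}}{{B}B}B ⇒ {{}}{{{B}B}B}B ⇒ {{}}{{{{}}B}B}B ⇒ {{}}{{{{}}{}}B}B ⇒ {{}}{{{{}}{}}{}}B ⇒ {{}}{{{{}}{}}{}}{}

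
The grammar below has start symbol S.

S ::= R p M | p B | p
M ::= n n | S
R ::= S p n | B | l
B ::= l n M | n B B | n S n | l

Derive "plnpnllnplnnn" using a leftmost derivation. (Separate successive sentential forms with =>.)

S => pB => plnM => plnS => plnpB => plnpnBB => plnpnlB => plnpnllnM => plnpnllnS => plnpnllnpB => plnpnllnplnM => plnpnllnplnnn

S => pB   [S ::= p B]
pB => plnM   [B ::= l n M]
plnM => plnS   [M ::= S]
plnS => plnpB   [S ::= p B]
plnpB => plnpnBB   [B ::= n B B]
plnpnBB => plnpnlB   [B ::= l]
plnpnlB => plnpnllnM   [B ::= l n M]
plnpnllnM => plnpnllnS   [M ::= S]
plnpnllnS => plnpnllnpB   [S ::= p B]
plnpnllnpB => plnpnllnplnM   [B ::= l n M]
plnpnllnplnM => plnpnllnplnnn   [M ::= n n]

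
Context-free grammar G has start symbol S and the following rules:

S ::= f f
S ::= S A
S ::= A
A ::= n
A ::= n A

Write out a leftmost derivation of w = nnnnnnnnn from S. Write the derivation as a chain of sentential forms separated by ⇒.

S ⇒ SA ⇒ SAA ⇒ AAA ⇒ nAA ⇒ nnAA ⇒ nnnA ⇒ nnnnA ⇒ nnnnnA ⇒ nnnnnnA ⇒ nnnnnnnA ⇒ nnnnnnnnA ⇒ nnnnnnnnn

S ⇒ SA   [S ::= S A]
SA ⇒ SAA   [S ::= S A]
SAA ⇒ AAA   [S ::= A]
AAA ⇒ nAA   [A ::= n]
nAA ⇒ nnAA   [A ::= n A]
nnAA ⇒ nnnA   [A ::= n]
nnnA ⇒ nnnnA   [A ::= n A]
nnnnA ⇒ nnnnnA   [A ::= n A]
nnnnnA ⇒ nnnnnnA   [A ::= n A]
nnnnnnA ⇒ nnnnnnnA   [A ::= n A]
nnnnnnnA ⇒ nnnnnnnnA   [A ::= n A]
nnnnnnnnA ⇒ nnnnnnnnn   [A ::= n]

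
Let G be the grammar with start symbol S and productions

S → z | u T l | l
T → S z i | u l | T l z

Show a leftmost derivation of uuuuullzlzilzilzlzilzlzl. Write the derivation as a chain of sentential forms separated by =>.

S => uTl   [S → u T l]
uTl => uTlzl   [T → T l z]
uTlzl => uTlzlzl   [T → T l z]
uTlzlzl => uSzilzlzl   [T → S z i]
uSzilzlzl => uuTlzilzlzl   [S → u T l]
uuTlzilzlzl => uuTlzlzilzlzl   [T → T l z]
uuTlzlzilzlzl => uuSzilzlzilzlzl   [T → S z i]
uuSzilzlzilzlzl => uuuTlzilzlzilzlzl   [S → u T l]
uuuTlzilzlzilzlzl => uuuSzilzilzlzilzlzl   [T → S z i]
uuuSzilzilzlzilzlzl => uuuuTlzilzilzlzilzlzl   [S → u T l]
uuuuTlzilzilzlzilzlzl => uuuuTlzlzilzilzlzilzlzl   [T → T l z]
uuuuTlzlzilzilzlzilzlzl => uuuuullzlzilzilzlzilzlzl   [T → u l]

S=>uTl=>uTlzl=>uTlzlzl=>uSzilzlzl=>uuTlzilzlzl=>uuTlzlzilzlzl=>uuSzilzlzilzlzl=>uuuTlzilzlzilzlzl=>uuuSzilzilzlzilzlzl=>uuuuTlzilzilzlzilzlzl=>uuuuTlzlzilzilzlzilzlzl=>uuuuullzlzilzilzlzilzlzl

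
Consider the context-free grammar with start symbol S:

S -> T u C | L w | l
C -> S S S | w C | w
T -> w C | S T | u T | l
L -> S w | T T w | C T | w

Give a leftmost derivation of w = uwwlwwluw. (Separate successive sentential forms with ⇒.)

S ⇒ TuC   [S -> T u C]
TuC ⇒ uTuC   [T -> u T]
uTuC ⇒ uSTuC   [T -> S T]
uSTuC ⇒ uLwTuC   [S -> L w]
uLwTuC ⇒ uTTwwTuC   [L -> T T w]
uTTwwTuC ⇒ uwCTwwTuC   [T -> w C]
uwCTwwTuC ⇒ uwwTwwTuC   [C -> w]
uwwTwwTuC ⇒ uwwlwwTuC   [T -> l]
uwwlwwTuC ⇒ uwwlwwluC   [T -> l]
uwwlwwluC ⇒ uwwlwwluw   [C -> w]

S ⇒ TuC ⇒ uTuC ⇒ uSTuC ⇒ uLwTuC ⇒ uTTwwTuC ⇒ uwCTwwTuC ⇒ uwwTwwTuC ⇒ uwwlwwTuC ⇒ uwwlwwluC ⇒ uwwlwwluw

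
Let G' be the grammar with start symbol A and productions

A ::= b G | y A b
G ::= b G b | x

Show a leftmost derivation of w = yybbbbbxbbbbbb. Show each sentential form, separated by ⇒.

A ⇒ yAb ⇒ yyAbb ⇒ yybGbb ⇒ yybbGbbb ⇒ yybbbGbbbb ⇒ yybbbbGbbbbb ⇒ yybbbbbGbbbbbb ⇒ yybbbbbxbbbbbb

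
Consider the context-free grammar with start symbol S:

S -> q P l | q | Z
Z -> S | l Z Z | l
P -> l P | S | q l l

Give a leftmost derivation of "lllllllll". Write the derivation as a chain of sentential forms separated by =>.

S=>Z=>lZZ=>llZ=>lllZZ=>llllZZZ=>lllllZZZZ=>llllllZZZ=>lllllllZZ=>llllllllZ=>lllllllll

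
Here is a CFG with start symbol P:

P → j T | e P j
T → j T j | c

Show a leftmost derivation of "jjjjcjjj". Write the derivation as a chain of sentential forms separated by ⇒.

P ⇒ jT ⇒ jjTj ⇒ jjjTjj ⇒ jjjjTjjj ⇒ jjjjcjjj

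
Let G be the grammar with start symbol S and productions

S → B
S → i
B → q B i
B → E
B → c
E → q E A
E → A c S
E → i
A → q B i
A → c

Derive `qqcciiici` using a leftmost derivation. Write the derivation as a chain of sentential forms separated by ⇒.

S ⇒ B ⇒ E ⇒ AcS ⇒ qBicS ⇒ qqBiicS ⇒ qqEiicS ⇒ qqAcSiicS ⇒ qqccSiicS ⇒ qqcciiicS ⇒ qqcciiici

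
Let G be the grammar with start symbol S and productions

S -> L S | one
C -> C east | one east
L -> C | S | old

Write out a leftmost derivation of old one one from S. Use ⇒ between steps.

S ⇒ L S ⇒ S S ⇒ L S S ⇒ old S S ⇒ old one S ⇒ old one one

S ⇒ L S   [S -> L S]
L S ⇒ S S   [L -> S]
S S ⇒ L S S   [S -> L S]
L S S ⇒ old S S   [L -> old]
old S S ⇒ old one S   [S -> one]
old one S ⇒ old one one   [S -> one]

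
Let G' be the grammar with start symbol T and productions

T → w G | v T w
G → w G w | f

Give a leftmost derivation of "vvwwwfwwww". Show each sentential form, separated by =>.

T=>vTw=>vvTww=>vvwGww=>vvwwGwww=>vvwwwGwwww=>vvwwwfwwww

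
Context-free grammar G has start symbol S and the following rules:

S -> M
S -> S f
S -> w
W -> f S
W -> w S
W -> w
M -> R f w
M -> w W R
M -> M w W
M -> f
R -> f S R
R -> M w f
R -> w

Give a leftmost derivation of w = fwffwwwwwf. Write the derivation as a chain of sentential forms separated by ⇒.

S ⇒ Sf ⇒ Mf ⇒ MwWf ⇒ MwWwWf ⇒ RfwwWwWf ⇒ MwffwwWwWf ⇒ fwffwwWwWf ⇒ fwffwwwwWf ⇒ fwffwwwwwf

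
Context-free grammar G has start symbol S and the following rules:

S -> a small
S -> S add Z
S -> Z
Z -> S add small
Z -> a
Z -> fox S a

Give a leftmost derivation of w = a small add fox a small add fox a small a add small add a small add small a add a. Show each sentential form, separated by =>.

S => S add Z => S add Z add Z => a small add Z add Z => a small add fox S a add Z => a small add fox S add Z a add Z => a small add fox Z add Z a add Z => a small add fox S add small add Z a add Z => a small add fox S add Z add small add Z a add Z => a small add fox a small add Z add small add Z a add Z => a small add fox a small add fox S a add small add Z a add Z => a small add fox a small add fox a small a add small add Z a add Z => a small add fox a small add fox a small a add small add S add small a add Z => a small add fox a small add fox a small a add small add a small add small a add Z => a small add fox a small add fox a small a add small add a small add small a add a

S => S add Z   [S -> S add Z]
S add Z => S add Z add Z   [S -> S add Z]
S add Z add Z => a small add Z add Z   [S -> a small]
a small add Z add Z => a small add fox S a add Z   [Z -> fox S a]
a small add fox S a add Z => a small add fox S add Z a add Z   [S -> S add Z]
a small add fox S add Z a add Z => a small add fox Z add Z a add Z   [S -> Z]
a small add fox Z add Z a add Z => a small add fox S add small add Z a add Z   [Z -> S add small]
a small add fox S add small add Z a add Z => a small add fox S add Z add small add Z a add Z   [S -> S add Z]
a small add fox S add Z add small add Z a add Z => a small add fox a small add Z add small add Z a add Z   [S -> a small]
a small add fox a small add Z add small add Z a add Z => a small add fox a small add fox S a add small add Z a add Z   [Z -> fox S a]
a small add fox a small add fox S a add small add Z a add Z => a small add fox a small add fox a small a add small add Z a add Z   [S -> a small]
a small add fox a small add fox a small a add small add Z a add Z => a small add fox a small add fox a small a add small add S add small a add Z   [Z -> S add small]
a small add fox a small add fox a small a add small add S add small a add Z => a small add fox a small add fox a small a add small add a small add small a add Z   [S -> a small]
a small add fox a small add fox a small a add small add a small add small a add Z => a small add fox a small add fox a small a add small add a small add small a add a   [Z -> a]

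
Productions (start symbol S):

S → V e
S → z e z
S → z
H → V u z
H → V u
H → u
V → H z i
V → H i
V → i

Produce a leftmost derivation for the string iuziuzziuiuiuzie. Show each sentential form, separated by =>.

S => Ve => Hie => Vuzie => Hiuzie => Vuiuzie => Hiuiuzie => Vuiuiuzie => Hziuiuiuzie => Vuzziuiuiuzie => Hziuzziuiuiuzie => Vuziuzziuiuiuzie => iuziuzziuiuiuzie

S => Ve   [S → V e]
Ve => Hie   [V → H i]
Hie => Vuzie   [H → V u z]
Vuzie => Hiuzie   [V → H i]
Hiuzie => Vuiuzie   [H → V u]
Vuiuzie => Hiuiuzie   [V → H i]
Hiuiuzie => Vuiuiuzie   [H → V u]
Vuiuiuzie => Hziuiuiuzie   [V → H z i]
Hziuiuiuzie => Vuzziuiuiuzie   [H → V u z]
Vuzziuiuiuzie => Hziuzziuiuiuzie   [V → H z i]
Hziuzziuiuiuzie => Vuziuzziuiuiuzie   [H → V u]
Vuziuzziuiuiuzie => iuziuzziuiuiuzie   [V → i]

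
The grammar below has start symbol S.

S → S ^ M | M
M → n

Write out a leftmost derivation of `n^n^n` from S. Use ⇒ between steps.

S⇒S^M⇒S^M^M⇒M^M^M⇒n^M^M⇒n^n^M⇒n^n^n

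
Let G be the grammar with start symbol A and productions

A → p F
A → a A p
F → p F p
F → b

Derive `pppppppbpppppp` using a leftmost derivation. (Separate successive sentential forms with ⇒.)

A ⇒ pF ⇒ ppFp ⇒ pppFpp ⇒ ppppFppp ⇒ pppppFpppp ⇒ ppppppFppppp ⇒ pppppppFpppppp ⇒ pppppppbpppppp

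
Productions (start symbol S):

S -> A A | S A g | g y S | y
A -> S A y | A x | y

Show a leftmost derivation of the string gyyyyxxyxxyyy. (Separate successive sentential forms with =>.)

S => AA   [S -> A A]
AA => SAyA   [A -> S A y]
SAyA => gySAyA   [S -> g y S]
gySAyA => gyAAAyA   [S -> A A]
gyAAAyA => gyyAAyA   [A -> y]
gyyAAyA => gyyAxAyA   [A -> A x]
gyyAxAyA => gyyAxxAyA   [A -> A x]
gyyAxxAyA => gyySAyxxAyA   [A -> S A y]
gyySAyxxAyA => gyyyAyxxAyA   [S -> y]
gyyyAyxxAyA => gyyyAxyxxAyA   [A -> A x]
gyyyAxyxxAyA => gyyyAxxyxxAyA   [A -> A x]
gyyyAxxyxxAyA => gyyyyxxyxxAyA   [A -> y]
gyyyyxxyxxAyA => gyyyyxxyxxyyA   [A -> y]
gyyyyxxyxxyyA => gyyyyxxyxxyyy   [A -> y]

S => AA => SAyA => gySAyA => gyAAAyA => gyyAAyA => gyyAxAyA => gyyAxxAyA => gyySAyxxAyA => gyyyAyxxAyA => gyyyAxyxxAyA => gyyyAxxyxxAyA => gyyyyxxyxxAyA => gyyyyxxyxxyyA => gyyyyxxyxxyyy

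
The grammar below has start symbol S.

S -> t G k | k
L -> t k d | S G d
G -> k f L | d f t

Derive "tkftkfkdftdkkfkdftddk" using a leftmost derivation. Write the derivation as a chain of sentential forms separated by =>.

S => tGk => tkfLk => tkfSGdk => tkftGkGdk => tkftkfLkGdk => tkftkfSGdkGdk => tkftkfkGdkGdk => tkftkfkdftdkGdk => tkftkfkdftdkkfLdk => tkftkfkdftdkkfSGddk => tkftkfkdftdkkfkGddk => tkftkfkdftdkkfkdftddk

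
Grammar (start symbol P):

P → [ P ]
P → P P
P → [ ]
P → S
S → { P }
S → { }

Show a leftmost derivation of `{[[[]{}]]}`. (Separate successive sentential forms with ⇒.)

P ⇒ S   [P → S]
S ⇒ {P}   [S → { P }]
{P} ⇒ {[P]}   [P → [ P ]]
{[P]} ⇒ {[[P]]}   [P → [ P ]]
{[[P]]} ⇒ {[[PP]]}   [P → P P]
{[[PP]]} ⇒ {[[[]P]]}   [P → [ ]]
{[[[]P]]} ⇒ {[[[]S]]}   [P → S]
{[[[]S]]} ⇒ {[[[]{}]]}   [S → { }]

P⇒S⇒{P}⇒{[P]}⇒{[[P]]}⇒{[[PP]]}⇒{[[[]P]]}⇒{[[[]S]]}⇒{[[[]{}]]}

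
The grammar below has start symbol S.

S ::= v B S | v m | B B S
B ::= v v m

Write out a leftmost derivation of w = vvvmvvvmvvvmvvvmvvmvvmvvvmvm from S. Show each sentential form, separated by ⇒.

S ⇒ vBS   [S ::= v B S]
vBS ⇒ vvvmS   [B ::= v v m]
vvvmS ⇒ vvvmvBS   [S ::= v B S]
vvvmvBS ⇒ vvvmvvvmS   [B ::= v v m]
vvvmvvvmS ⇒ vvvmvvvmvBS   [S ::= v B S]
vvvmvvvmvBS ⇒ vvvmvvvmvvvmS   [B ::= v v m]
vvvmvvvmvvvmS ⇒ vvvmvvvmvvvmvBS   [S ::= v B S]
vvvmvvvmvvvmvBS ⇒ vvvmvvvmvvvmvvvmS   [B ::= v v m]
vvvmvvvmvvvmvvvmS ⇒ vvvmvvvmvvvmvvvmBBS   [S ::= B B S]
vvvmvvvmvvvmvvvmBBS ⇒ vvvmvvvmvvvmvvvmvvmBS   [B ::= v v m]
vvvmvvvmvvvmvvvmvvmBS ⇒ vvvmvvvmvvvmvvvmvvmvvmS   [B ::= v v m]
vvvmvvvmvvvmvvvmvvmvvmS ⇒ vvvmvvvmvvvmvvvmvvmvvmvBS   [S ::= v B S]
vvvmvvvmvvvmvvvmvvmvvmvBS ⇒ vvvmvvvmvvvmvvvmvvmvvmvvvmS   [B ::= v v m]
vvvmvvvmvvvmvvvmvvmvvmvvvmS ⇒ vvvmvvvmvvvmvvvmvvmvvmvvvmvm   [S ::= v m]

S ⇒ vBS ⇒ vvvmS ⇒ vvvmvBS ⇒ vvvmvvvmS ⇒ vvvmvvvmvBS ⇒ vvvmvvvmvvvmS ⇒ vvvmvvvmvvvmvBS ⇒ vvvmvvvmvvvmvvvmS ⇒ vvvmvvvmvvvmvvvmBBS ⇒ vvvmvvvmvvvmvvvmvvmBS ⇒ vvvmvvvmvvvmvvvmvvmvvmS ⇒ vvvmvvvmvvvmvvvmvvmvvmvBS ⇒ vvvmvvvmvvvmvvvmvvmvvmvvvmS ⇒ vvvmvvvmvvvmvvvmvvmvvmvvvmvm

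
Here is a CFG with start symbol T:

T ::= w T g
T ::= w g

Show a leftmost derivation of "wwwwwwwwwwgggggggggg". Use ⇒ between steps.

T ⇒ wTg ⇒ wwTgg ⇒ wwwTggg ⇒ wwwwTgggg ⇒ wwwwwTggggg ⇒ wwwwwwTgggggg ⇒ wwwwwwwTggggggg ⇒ wwwwwwwwTgggggggg ⇒ wwwwwwwwwTggggggggg ⇒ wwwwwwwwwwgggggggggg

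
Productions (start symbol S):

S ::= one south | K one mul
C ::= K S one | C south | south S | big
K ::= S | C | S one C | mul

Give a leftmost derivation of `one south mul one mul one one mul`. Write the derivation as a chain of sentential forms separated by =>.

S => K one mul => C one mul => K S one one mul => S S one one mul => one south S one one mul => one south K one mul one one mul => one south mul one mul one one mul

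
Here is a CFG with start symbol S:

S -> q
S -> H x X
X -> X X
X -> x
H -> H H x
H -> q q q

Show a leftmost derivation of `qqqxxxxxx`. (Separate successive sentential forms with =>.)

S => HxX => qqqxX => qqqxXX => qqqxxX => qqqxxXX => qqqxxxX => qqqxxxXX => qqqxxxXXX => qqqxxxxXX => qqqxxxxxX => qqqxxxxxx

S => HxX   [S -> H x X]
HxX => qqqxX   [H -> q q q]
qqqxX => qqqxXX   [X -> X X]
qqqxXX => qqqxxX   [X -> x]
qqqxxX => qqqxxXX   [X -> X X]
qqqxxXX => qqqxxxX   [X -> x]
qqqxxxX => qqqxxxXX   [X -> X X]
qqqxxxXX => qqqxxxXXX   [X -> X X]
qqqxxxXXX => qqqxxxxXX   [X -> x]
qqqxxxxXX => qqqxxxxxX   [X -> x]
qqqxxxxxX => qqqxxxxxx   [X -> x]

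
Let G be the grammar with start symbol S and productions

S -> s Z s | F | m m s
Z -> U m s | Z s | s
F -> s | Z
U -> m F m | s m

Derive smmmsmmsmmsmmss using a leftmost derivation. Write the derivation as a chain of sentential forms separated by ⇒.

S ⇒ sZs   [S -> s Z s]
sZs ⇒ sUmss   [Z -> U m s]
sUmss ⇒ smFmmss   [U -> m F m]
smFmmss ⇒ smZmmss   [F -> Z]
smZmmss ⇒ smUmsmmss   [Z -> U m s]
smUmsmmss ⇒ smmFmmsmmss   [U -> m F m]
smmFmmsmmss ⇒ smmZmmsmmss   [F -> Z]
smmZmmsmmss ⇒ smmUmsmmsmmss   [Z -> U m s]
smmUmsmmsmmss ⇒ smmmFmmsmmsmmss   [U -> m F m]
smmmFmmsmmsmmss ⇒ smmmsmmsmmsmmss   [F -> s]

S ⇒ sZs ⇒ sUmss ⇒ smFmmss ⇒ smZmmss ⇒ smUmsmmss ⇒ smmFmmsmmss ⇒ smmZmmsmmss ⇒ smmUmsmmsmmss ⇒ smmmFmmsmmsmmss ⇒ smmmsmmsmmsmmss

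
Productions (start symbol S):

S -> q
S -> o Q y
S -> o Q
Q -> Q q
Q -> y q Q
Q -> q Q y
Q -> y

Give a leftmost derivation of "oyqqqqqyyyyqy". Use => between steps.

S=>oQ=>oyqQ=>oyqqQy=>oyqqQqy=>oyqqqQyqy=>oyqqqqQyyqy=>oyqqqqqQyyyqy=>oyqqqqqyyyyqy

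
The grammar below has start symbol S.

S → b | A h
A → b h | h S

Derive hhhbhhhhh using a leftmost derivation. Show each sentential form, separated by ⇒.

S ⇒ Ah ⇒ hSh ⇒ hAhh ⇒ hhShh ⇒ hhAhhh ⇒ hhhShhh ⇒ hhhAhhhh ⇒ hhhbhhhhh

S ⇒ Ah   [S → A h]
Ah ⇒ hSh   [A → h S]
hSh ⇒ hAhh   [S → A h]
hAhh ⇒ hhShh   [A → h S]
hhShh ⇒ hhAhhh   [S → A h]
hhAhhh ⇒ hhhShhh   [A → h S]
hhhShhh ⇒ hhhAhhhh   [S → A h]
hhhAhhhh ⇒ hhhbhhhhh   [A → b h]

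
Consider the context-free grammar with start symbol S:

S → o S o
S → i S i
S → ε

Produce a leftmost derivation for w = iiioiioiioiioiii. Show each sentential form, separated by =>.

S=>iSi=>iiSii=>iiiSiii=>iiioSoiii=>iiioiSioiii=>iiioiiSiioiii=>iiioiioSoiioiii=>iiioiioiSioiioiii=>iiioiioiioiioiii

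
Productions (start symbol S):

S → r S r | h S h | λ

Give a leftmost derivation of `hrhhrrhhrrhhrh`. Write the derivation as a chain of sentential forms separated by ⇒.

S ⇒ hSh   [S → h S h]
hSh ⇒ hrSrh   [S → r S r]
hrSrh ⇒ hrhShrh   [S → h S h]
hrhShrh ⇒ hrhhShhrh   [S → h S h]
hrhhShhrh ⇒ hrhhrSrhhrh   [S → r S r]
hrhhrSrhhrh ⇒ hrhhrrSrrhhrh   [S → r S r]
hrhhrrSrrhhrh ⇒ hrhhrrhShrrhhrh   [S → h S h]
hrhhrrhShrrhhrh ⇒ hrhhrrhhrrhhrh   [S → λ]

S ⇒ hSh ⇒ hrSrh ⇒ hrhShrh ⇒ hrhhShhrh ⇒ hrhhrSrhhrh ⇒ hrhhrrSrrhhrh ⇒ hrhhrrhShrrhhrh ⇒ hrhhrrhhrrhhrh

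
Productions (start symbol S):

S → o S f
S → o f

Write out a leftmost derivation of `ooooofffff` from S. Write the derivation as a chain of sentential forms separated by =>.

S => oSf => ooSff => oooSfff => ooooSffff => ooooofffff

S => oSf   [S → o S f]
oSf => ooSff   [S → o S f]
ooSff => oooSfff   [S → o S f]
oooSfff => ooooSffff   [S → o S f]
ooooSffff => ooooofffff   [S → o f]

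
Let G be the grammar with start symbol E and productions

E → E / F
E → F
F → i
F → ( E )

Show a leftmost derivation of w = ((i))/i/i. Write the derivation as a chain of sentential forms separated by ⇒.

E⇒E/F⇒E/F/F⇒F/F/F⇒(E)/F/F⇒(F)/F/F⇒((E))/F/F⇒((F))/F/F⇒((i))/F/F⇒((i))/i/F⇒((i))/i/i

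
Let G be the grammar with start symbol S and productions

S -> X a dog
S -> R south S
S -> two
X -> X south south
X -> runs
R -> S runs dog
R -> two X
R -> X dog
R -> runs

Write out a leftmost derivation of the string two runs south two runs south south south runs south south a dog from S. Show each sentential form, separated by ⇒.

S ⇒ R south S ⇒ two X south S ⇒ two runs south S ⇒ two runs south R south S ⇒ two runs south two X south S ⇒ two runs south two X south south south S ⇒ two runs south two runs south south south S ⇒ two runs south two runs south south south X a dog ⇒ two runs south two runs south south south X south south a dog ⇒ two runs south two runs south south south runs south south a dog

S ⇒ R south S   [S -> R south S]
R south S ⇒ two X south S   [R -> two X]
two X south S ⇒ two runs south S   [X -> runs]
two runs south S ⇒ two runs south R south S   [S -> R south S]
two runs south R south S ⇒ two runs south two X south S   [R -> two X]
two runs south two X south S ⇒ two runs south two X south south south S   [X -> X south south]
two runs south two X south south south S ⇒ two runs south two runs south south south S   [X -> runs]
two runs south two runs south south south S ⇒ two runs south two runs south south south X a dog   [S -> X a dog]
two runs south two runs south south south X a dog ⇒ two runs south two runs south south south X south south a dog   [X -> X south south]
two runs south two runs south south south X south south a dog ⇒ two runs south two runs south south south runs south south a dog   [X -> runs]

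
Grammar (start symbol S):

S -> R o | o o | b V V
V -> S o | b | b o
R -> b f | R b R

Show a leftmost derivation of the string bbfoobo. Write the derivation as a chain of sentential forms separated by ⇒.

S⇒bVV⇒bSoV⇒bRooV⇒bbfooV⇒bbfoobo

S ⇒ bVV   [S -> b V V]
bVV ⇒ bSoV   [V -> S o]
bSoV ⇒ bRooV   [S -> R o]
bRooV ⇒ bbfooV   [R -> b f]
bbfooV ⇒ bbfoobo   [V -> b o]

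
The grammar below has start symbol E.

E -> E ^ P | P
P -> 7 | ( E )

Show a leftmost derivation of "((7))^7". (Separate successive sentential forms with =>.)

E => E^P   [E -> E ^ P]
E^P => P^P   [E -> P]
P^P => (E)^P   [P -> ( E )]
(E)^P => (P)^P   [E -> P]
(P)^P => ((E))^P   [P -> ( E )]
((E))^P => ((P))^P   [E -> P]
((P))^P => ((7))^P   [P -> 7]
((7))^P => ((7))^7   [P -> 7]

E=>E^P=>P^P=>(E)^P=>(P)^P=>((E))^P=>((P))^P=>((7))^P=>((7))^7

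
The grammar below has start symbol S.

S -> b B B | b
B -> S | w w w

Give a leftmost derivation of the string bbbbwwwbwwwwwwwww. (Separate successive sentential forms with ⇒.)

S⇒bBB⇒bSB⇒bbBBB⇒bbSBB⇒bbbBBBB⇒bbbSBBB⇒bbbbBBBBB⇒bbbbwwwBBBB⇒bbbbwwwSBBB⇒bbbbwwwbBBB⇒bbbbwwwbwwwBB⇒bbbbwwwbwwwwwwB⇒bbbbwwwbwwwwwwwww

S ⇒ bBB   [S -> b B B]
bBB ⇒ bSB   [B -> S]
bSB ⇒ bbBBB   [S -> b B B]
bbBBB ⇒ bbSBB   [B -> S]
bbSBB ⇒ bbbBBBB   [S -> b B B]
bbbBBBB ⇒ bbbSBBB   [B -> S]
bbbSBBB ⇒ bbbbBBBBB   [S -> b B B]
bbbbBBBBB ⇒ bbbbwwwBBBB   [B -> w w w]
bbbbwwwBBBB ⇒ bbbbwwwSBBB   [B -> S]
bbbbwwwSBBB ⇒ bbbbwwwbBBB   [S -> b]
bbbbwwwbBBB ⇒ bbbbwwwbwwwBB   [B -> w w w]
bbbbwwwbwwwBB ⇒ bbbbwwwbwwwwwwB   [B -> w w w]
bbbbwwwbwwwwwwB ⇒ bbbbwwwbwwwwwwwww   [B -> w w w]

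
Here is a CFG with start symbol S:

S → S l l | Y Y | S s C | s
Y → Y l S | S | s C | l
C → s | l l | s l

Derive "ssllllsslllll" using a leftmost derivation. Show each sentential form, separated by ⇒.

S ⇒ Sll ⇒ Sllll ⇒ SsCllll ⇒ SllsCllll ⇒ SsCllsCllll ⇒ ssCllsCllll ⇒ ssllllsCllll ⇒ ssllllsslllll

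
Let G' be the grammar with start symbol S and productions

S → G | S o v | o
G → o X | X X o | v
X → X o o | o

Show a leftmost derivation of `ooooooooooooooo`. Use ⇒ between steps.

S⇒G⇒XXo⇒XooXo⇒XooooXo⇒XooooooXo⇒oooooooXo⇒oooooooXooo⇒oooooooXooooo⇒oooooooXooooooo⇒ooooooooooooooo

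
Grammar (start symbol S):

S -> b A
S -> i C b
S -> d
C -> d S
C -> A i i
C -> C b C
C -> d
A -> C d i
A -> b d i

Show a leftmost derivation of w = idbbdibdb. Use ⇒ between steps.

S⇒iCb⇒iCbCb⇒idSbCb⇒idbAbCb⇒idbbdibCb⇒idbbdibdb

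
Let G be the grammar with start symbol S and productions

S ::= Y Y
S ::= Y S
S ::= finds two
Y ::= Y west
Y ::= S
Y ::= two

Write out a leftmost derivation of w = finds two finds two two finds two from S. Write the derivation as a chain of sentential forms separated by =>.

S => Y S => S S => Y Y S => S Y S => Y S Y S => S S Y S => finds two S Y S => finds two finds two Y S => finds two finds two two S => finds two finds two two finds two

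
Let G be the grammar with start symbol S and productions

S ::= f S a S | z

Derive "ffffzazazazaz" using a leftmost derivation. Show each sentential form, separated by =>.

S => fSaS => ffSaSaS => fffSaSaSaS => ffffSaSaSaSaS => ffffzaSaSaSaS => ffffzazaSaSaS => ffffzazazaSaS => ffffzazazazaS => ffffzazazazaz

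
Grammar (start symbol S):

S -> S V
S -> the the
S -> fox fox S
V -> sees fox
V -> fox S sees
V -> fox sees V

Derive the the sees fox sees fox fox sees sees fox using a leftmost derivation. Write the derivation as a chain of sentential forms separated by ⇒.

S ⇒ S V ⇒ S V V ⇒ S V V V ⇒ the the V V V ⇒ the the sees fox V V ⇒ the the sees fox sees fox V ⇒ the the sees fox sees fox fox sees V ⇒ the the sees fox sees fox fox sees sees fox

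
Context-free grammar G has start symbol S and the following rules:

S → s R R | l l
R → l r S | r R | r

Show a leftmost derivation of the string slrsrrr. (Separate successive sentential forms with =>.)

S => sRR => slrSR => slrsRRR => slrsrRR => slrsrrR => slrsrrr

S => sRR   [S → s R R]
sRR => slrSR   [R → l r S]
slrSR => slrsRRR   [S → s R R]
slrsRRR => slrsrRR   [R → r]
slrsrRR => slrsrrR   [R → r]
slrsrrR => slrsrrr   [R → r]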